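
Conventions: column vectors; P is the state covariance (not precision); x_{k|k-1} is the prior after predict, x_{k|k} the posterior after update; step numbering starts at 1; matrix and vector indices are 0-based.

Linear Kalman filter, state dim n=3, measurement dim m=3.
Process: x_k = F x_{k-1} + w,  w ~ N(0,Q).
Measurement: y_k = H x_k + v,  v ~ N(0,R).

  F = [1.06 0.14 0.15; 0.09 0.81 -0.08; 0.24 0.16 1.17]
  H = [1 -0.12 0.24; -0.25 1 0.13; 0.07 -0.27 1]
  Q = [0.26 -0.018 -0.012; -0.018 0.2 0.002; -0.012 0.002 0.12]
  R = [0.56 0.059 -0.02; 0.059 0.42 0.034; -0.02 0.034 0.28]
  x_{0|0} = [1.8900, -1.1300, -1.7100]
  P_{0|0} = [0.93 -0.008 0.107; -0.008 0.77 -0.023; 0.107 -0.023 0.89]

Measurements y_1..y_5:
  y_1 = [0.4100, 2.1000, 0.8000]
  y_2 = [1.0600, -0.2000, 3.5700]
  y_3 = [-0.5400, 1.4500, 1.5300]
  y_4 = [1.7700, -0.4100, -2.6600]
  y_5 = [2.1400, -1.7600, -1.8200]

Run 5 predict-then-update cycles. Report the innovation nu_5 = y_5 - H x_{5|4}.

innov = [1.6042, -1.8719, -1.6808]

step 1: x^-=[1.5887, -0.6084, -1.7279]  P^-=[1.3708 0.1302 0.5286; 0.1302 0.7187 0.0246; 0.5286 0.0246 1.4625]  S=[2.2464 -0.1476 0.9470; -0.1476 1.1560 -0.0796; 0.9470 -0.0796 1.8574]  K=[0.6674 -0.0408 -0.0247; 0.1112 0.6024 -0.1172; 0.0737 0.1340 0.7719]  nu=[-0.8370, 3.3302, 2.2524]  x^+=[0.8386, 1.0408, 0.3953]  P^+=[0.3903 0.1211 -0.0163; 0.1211 0.2791 0.0523; -0.0163 0.0523 0.2345]
step 2: x^-=[1.0939, 0.8869, 0.8303]  P^-=[0.7422 0.1605 0.1484; 0.1605 0.3989 0.0974; 0.1484 0.0974 0.4904]  S=[1.3633 0.0384 0.2507; 0.0384 0.8090 0.0574; 0.2507 0.0574 0.7652]  K=[0.5525 -0.0353 0.0268; 0.0989 0.4591 -0.0656; 0.0755 0.1081 0.5872]  nu=[-0.1268, -0.9214, 2.9025]  x^+=[1.1341, 0.2611, 2.4255]  P^+=[0.3187 0.0984 -0.0005; 0.0984 0.2150 0.0464; -0.0005 0.0464 0.1791]
step 3: x^-=[1.6025, 0.1195, 3.1517]  P^-=[0.6574 0.1255 0.1334; 0.1255 0.3531 0.0839; 0.1334 0.0839 0.4138]  S=[1.2754 0.0227 0.2220; 0.0227 0.7716 0.0470; 0.2220 0.0470 0.6914]  K=[0.5215 -0.0459 0.0462; 0.0838 0.4323 -0.0601; 0.0775 0.0996 0.5476]  nu=[-2.8846, 1.3214, -1.7016]  x^+=[-0.0411, 0.5515, 2.1279]  P^+=[0.2980 0.0871 0.0036; 0.0871 0.2005 0.0442; 0.0036 0.0442 0.1668]
step 4: x^-=[0.3528, 0.2727, 2.5681]  P^-=[0.6314 0.1116 0.1282; 0.1116 0.3419 0.0786; 0.1282 0.0786 0.3960]  S=[1.2493 0.0141 0.2150; 0.0141 0.7644 0.0425; 0.2150 0.0425 0.6752]  K=[0.5111 -0.0509 0.0511; 0.0772 0.4261 -0.0601; 0.0775 0.0970 0.5375]  nu=[0.8336, -0.9284, -5.1791]  x^+=[0.5614, 0.2525, -0.2409]  P^+=[0.2911 0.0827 0.0043; 0.0827 0.1965 0.0434; 0.0043 0.0434 0.1637]
step 5: x^-=[0.5943, 0.2743, -0.1067]  P^-=[0.6223 0.1066 0.1256; 0.1066 0.3387 0.0767; 0.1256 0.0767 0.3908]  S=[1.2400 0.0108 0.2122; 0.0108 0.7627 0.0408; 0.2122 0.0408 0.6707]  K=[0.5074 -0.0527 0.0520; 0.0747 0.4244 -0.0604; 0.0772 0.0962 0.5347]  nu=[1.6042, -1.8719, -1.6808]  x^+=[1.4197, -0.2988, -1.0617]  P^+=[0.2887 0.0812 0.0043; 0.0812 0.1953 0.0431; 0.0043 0.0431 0.1628]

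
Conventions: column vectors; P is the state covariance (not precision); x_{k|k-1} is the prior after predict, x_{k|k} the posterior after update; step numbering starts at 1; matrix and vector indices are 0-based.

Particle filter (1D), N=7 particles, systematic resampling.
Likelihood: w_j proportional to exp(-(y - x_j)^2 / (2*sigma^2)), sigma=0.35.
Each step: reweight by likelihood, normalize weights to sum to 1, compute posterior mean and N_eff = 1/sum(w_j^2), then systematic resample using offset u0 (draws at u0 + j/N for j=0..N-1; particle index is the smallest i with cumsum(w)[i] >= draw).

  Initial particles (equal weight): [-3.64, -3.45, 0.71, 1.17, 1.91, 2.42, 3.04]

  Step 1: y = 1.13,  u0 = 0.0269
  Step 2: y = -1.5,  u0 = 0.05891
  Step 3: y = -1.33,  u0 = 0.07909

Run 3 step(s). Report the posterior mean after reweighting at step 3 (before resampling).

step 1: w=[0.0000, 0.0000, 0.3111, 0.6349, 0.0533, 0.0007, 0.0000]  mean=1.0673  Neff=1.9893  idx=[2, 2, 3, 3, 3, 3, 3]
step 2: w=[0.4999, 0.4999, 0.0001, 0.0001, 0.0001, 0.0001, 0.0001]  mean=0.7101  Neff=2.0010  idx=[0, 0, 0, 0, 1, 1, 1]
step 3: w=[0.1429, 0.1429, 0.1429, 0.1429, 0.1429, 0.1429, 0.1429]  mean=0.7100  Neff=7.0000  idx=[0, 1, 2, 3, 4, 5, 6]

post_mean = 0.7100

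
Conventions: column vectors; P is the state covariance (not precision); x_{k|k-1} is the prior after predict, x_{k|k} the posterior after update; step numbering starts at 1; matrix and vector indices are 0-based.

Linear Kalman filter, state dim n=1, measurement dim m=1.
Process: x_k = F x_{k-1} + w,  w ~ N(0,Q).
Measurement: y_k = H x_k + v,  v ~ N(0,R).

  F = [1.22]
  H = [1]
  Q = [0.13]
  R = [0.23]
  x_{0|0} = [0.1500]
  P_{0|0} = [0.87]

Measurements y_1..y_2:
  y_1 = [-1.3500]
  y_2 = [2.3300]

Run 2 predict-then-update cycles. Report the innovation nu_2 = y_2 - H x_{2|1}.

innov = [3.7171]

step 1: x^-=[0.1830]  P^-=[1.4249]  S=[1.6549]  K=[0.8610]  nu=[-1.5330]  x^+=[-1.1369]  P^+=[0.1980]
step 2: x^-=[-1.3871]  P^-=[0.4248]  S=[0.6548]  K=[0.6487]  nu=[3.7171]  x^+=[1.0243]  P^+=[0.1492]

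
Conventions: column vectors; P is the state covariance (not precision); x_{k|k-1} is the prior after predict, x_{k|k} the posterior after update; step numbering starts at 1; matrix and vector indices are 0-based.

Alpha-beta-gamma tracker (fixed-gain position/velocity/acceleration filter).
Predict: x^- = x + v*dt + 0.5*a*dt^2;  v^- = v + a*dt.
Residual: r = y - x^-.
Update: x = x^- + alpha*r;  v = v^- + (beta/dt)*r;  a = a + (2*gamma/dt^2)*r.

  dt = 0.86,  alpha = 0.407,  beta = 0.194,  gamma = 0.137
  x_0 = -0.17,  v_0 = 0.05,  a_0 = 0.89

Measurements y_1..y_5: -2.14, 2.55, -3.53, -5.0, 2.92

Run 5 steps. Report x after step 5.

x_post = -1.2151

step 1: x_pred=0.2021  r=-2.3421  x^+=-0.7511  v^+=0.2871  a^+=0.0223
step 2: x_pred=-0.4960  r=3.0460  x^+=0.7437  v^+=0.9934  a^+=1.1508
step 3: x_pred=2.0236  r=-5.5536  x^+=-0.2367  v^+=0.7302  a^+=-0.9067
step 4: x_pred=0.0560  r=-5.0560  x^+=-2.0018  v^+=-1.1900  a^+=-2.7798
step 5: x_pred=-4.0532  r=6.9732  x^+=-1.2151  v^+=-2.0076  a^+=-0.1964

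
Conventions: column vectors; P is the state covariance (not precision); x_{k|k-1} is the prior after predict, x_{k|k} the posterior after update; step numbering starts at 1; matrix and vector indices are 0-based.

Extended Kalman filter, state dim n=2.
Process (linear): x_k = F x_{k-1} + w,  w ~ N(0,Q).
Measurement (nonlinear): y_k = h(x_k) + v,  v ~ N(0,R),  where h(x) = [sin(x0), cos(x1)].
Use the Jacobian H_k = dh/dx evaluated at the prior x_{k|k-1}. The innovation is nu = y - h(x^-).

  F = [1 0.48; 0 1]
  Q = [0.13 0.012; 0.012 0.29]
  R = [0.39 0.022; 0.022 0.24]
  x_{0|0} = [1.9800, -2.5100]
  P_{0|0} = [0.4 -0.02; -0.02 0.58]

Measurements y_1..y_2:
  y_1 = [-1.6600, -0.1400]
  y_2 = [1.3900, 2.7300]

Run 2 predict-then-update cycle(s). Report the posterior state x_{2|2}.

x_post = [-0.6798, 0.3158]

step 1: x^-=[0.7752, -2.5100]  P^-=[0.6444 0.2704; 0.2704 0.8700]  H_jac=[0.7143 0.0000; 0.0000 0.5904]  S=[0.7188 0.1360; 0.1360 0.5433]  K=[0.6139 0.1402; 0.0942 0.9219]  nu=[-2.3599, 0.6671]  x^+=[-0.5799, -2.1174]  P^+=[0.3395 0.0798; 0.0798 0.3782]
step 2: x^-=[-1.5963, -2.1174]  P^-=[0.6333 0.2734; 0.2734 0.6682]  H_jac=[-0.0255 0.0000; 0.0000 0.8543]  S=[0.3904 0.0160; 0.0160 0.7277]  K=[-0.0546 0.3222; -0.0501 0.7856]  nu=[2.3897, 3.2498]  x^+=[-0.6798, 0.3158]  P^+=[0.5572 0.0891; 0.0891 0.2194]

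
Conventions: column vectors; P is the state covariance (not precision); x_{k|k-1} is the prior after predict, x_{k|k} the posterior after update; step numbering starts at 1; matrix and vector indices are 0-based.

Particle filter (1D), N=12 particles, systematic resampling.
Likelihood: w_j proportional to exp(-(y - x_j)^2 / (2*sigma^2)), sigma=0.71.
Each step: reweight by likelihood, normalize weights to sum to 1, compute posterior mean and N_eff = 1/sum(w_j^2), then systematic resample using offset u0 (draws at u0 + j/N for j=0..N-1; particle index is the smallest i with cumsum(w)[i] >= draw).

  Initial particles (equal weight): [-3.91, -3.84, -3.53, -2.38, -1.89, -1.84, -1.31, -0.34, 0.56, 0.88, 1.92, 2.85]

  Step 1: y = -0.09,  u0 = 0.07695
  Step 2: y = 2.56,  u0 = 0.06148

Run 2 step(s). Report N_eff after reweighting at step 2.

N_eff = 1.5819

step 1: w=[0.0000, 0.0000, 0.0000, 0.0024, 0.0172, 0.0206, 0.0980, 0.4032, 0.2821, 0.1687, 0.0078, 0.0001]  mean=-0.0199  Neff=3.5593  idx=[6, 7, 7, 7, 7, 7, 8, 8, 8, 9, 9, 10]
step 2: w=[0.0000, 0.0003, 0.0003, 0.0003, 0.0003, 0.0003, 0.0224, 0.0224, 0.0224, 0.0719, 0.0719, 0.7876]  mean=1.6759  Neff=1.5819  idx=[8, 10, 11, 11, 11, 11, 11, 11, 11, 11, 11, 11]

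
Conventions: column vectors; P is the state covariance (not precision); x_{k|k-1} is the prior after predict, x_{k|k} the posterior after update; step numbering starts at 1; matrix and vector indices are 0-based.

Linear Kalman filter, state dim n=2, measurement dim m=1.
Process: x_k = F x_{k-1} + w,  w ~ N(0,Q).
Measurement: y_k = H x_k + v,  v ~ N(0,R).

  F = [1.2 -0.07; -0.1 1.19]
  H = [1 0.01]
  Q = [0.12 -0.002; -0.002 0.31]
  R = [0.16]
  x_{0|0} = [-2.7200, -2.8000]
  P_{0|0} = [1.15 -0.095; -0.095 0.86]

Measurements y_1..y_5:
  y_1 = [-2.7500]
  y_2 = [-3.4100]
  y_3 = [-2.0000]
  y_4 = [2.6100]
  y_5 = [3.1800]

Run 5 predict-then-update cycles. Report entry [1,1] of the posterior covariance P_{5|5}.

step 1: x^-=[-3.0680, -3.0600]  P^-=[1.7962 -0.3480; -0.3480 1.5620]  S=[1.9494]  K=[0.9196; -0.1705]  nu=[0.3486]  x^+=[-2.7474, -3.1194]  P^+=[0.1476 -0.0423; -0.0423 1.5053]
step 2: x^-=[-3.0785, -3.4374]  P^-=[0.3470 -0.2058; -0.2058 2.4532]  S=[0.5031]  K=[0.6856; -0.3604]  nu=[-0.2971]  x^+=[-3.2822, -3.3303]  P^+=[0.1105 -0.0815; -0.0815 2.3879]
step 3: x^-=[-3.7055, -3.6349]  P^-=[0.3045 -0.3312; -0.3312 3.7120]  S=[0.4583]  K=[0.6573; -0.6417]  nu=[1.7419]  x^+=[-2.5606, -4.7526]  P^+=[0.1065 -0.1379; -0.1379 3.5233]
step 4: x^-=[-2.7401, -5.3995]  P^-=[0.3139 -0.5062; -0.5062 5.3332]  S=[0.4643]  K=[0.6651; -0.9754]  nu=[5.4041]  x^+=[0.8543, -10.6704]  P^+=[0.1085 -0.2050; -0.2050 4.8915]
step 5: x^-=[1.7721, -12.7832]  P^-=[0.3346 -0.7166; -0.7166 7.2867]  S=[0.4810]  K=[0.6807; -1.3384]  nu=[1.5357]  x^+=[2.8175, -14.8386]  P^+=[0.1117 -0.2784; -0.2784 6.4252]

P_post[1,1] = 6.4252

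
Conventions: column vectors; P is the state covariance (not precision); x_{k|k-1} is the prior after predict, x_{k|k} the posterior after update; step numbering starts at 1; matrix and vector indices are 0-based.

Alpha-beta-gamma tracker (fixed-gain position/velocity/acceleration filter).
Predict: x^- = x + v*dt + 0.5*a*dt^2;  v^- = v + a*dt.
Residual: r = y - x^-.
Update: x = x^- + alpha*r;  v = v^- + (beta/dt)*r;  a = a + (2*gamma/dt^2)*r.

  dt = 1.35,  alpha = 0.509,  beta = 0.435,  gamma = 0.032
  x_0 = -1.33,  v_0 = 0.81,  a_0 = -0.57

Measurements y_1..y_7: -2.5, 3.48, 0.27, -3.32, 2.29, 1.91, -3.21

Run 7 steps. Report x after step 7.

x_post = -1.3537

step 1: x_pred=-0.7559  r=-1.7441  x^+=-1.6437  v^+=-0.5215  a^+=-0.6312
step 2: x_pred=-2.9229  r=6.4029  x^+=0.3362  v^+=0.6895  a^+=-0.4064
step 3: x_pred=0.8967  r=-0.6267  x^+=0.5777  v^+=-0.0611  a^+=-0.4284
step 4: x_pred=0.1048  r=-3.4248  x^+=-1.6384  v^+=-1.7430  a^+=-0.5487
step 5: x_pred=-4.4914  r=6.7814  x^+=-1.0397  v^+=-0.2986  a^+=-0.3105
step 6: x_pred=-1.7257  r=3.6357  x^+=0.1249  v^+=0.4537  a^+=-0.1829
step 7: x_pred=0.5707  r=-3.7807  x^+=-1.3537  v^+=-1.0114  a^+=-0.3156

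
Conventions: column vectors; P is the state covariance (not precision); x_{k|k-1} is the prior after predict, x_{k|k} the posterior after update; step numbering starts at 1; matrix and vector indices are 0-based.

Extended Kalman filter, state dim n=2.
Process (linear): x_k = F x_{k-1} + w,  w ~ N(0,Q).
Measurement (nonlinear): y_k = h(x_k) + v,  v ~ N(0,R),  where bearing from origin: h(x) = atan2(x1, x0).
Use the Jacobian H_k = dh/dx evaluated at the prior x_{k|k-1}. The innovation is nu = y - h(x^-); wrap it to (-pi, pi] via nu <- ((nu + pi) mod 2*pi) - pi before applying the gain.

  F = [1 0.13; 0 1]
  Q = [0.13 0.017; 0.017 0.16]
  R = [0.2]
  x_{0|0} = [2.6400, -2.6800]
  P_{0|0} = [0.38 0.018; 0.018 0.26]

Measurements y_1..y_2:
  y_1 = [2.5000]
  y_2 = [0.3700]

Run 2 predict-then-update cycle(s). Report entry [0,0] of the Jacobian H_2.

step 1: x^-=[2.2916, -2.6800]  P^-=[0.5191 0.0688; 0.0688 0.4200]  H_jac=[0.2155 0.1843]  S=[0.2438]  K=[0.5108; 0.3783]  nu=[-2.9198]  x^+=[0.8001, -3.7844]  P^+=[0.4554 0.0217; 0.0217 0.3851]
step 2: x^-=[0.3081, -3.7844]  P^-=[0.5976 0.0887; 0.0887 0.5451]  H_jac=[0.2625 0.0214]  S=[0.2424]  K=[0.6549; 0.1442]  nu=[1.8596]  x^+=[1.5260, -3.5164]  P^+=[0.4936 0.0659; 0.0659 0.5401]

H_jac[0,0] = 0.2625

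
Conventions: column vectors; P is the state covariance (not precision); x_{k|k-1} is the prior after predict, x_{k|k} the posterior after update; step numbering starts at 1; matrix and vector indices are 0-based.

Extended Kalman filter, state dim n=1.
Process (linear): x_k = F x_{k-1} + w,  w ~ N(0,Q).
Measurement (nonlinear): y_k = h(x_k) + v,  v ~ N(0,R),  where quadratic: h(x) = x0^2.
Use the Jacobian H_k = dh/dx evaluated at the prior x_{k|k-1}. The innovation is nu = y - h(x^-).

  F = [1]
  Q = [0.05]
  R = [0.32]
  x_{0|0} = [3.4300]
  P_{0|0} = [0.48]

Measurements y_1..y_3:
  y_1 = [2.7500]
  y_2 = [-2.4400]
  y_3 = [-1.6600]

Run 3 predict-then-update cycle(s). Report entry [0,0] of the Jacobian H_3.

step 1: x^-=[3.4300]  P^-=[0.5300]  H_jac=[6.8600]  S=[25.2616]  K=[0.1439]  nu=[-9.0149]  x^+=[2.1325]  P^+=[0.0067]
step 2: x^-=[2.1325]  P^-=[0.0567]  H_jac=[4.2650]  S=[1.3517]  K=[0.1790]  nu=[-6.9876]  x^+=[0.8820]  P^+=[0.0134]
step 3: x^-=[0.8820]  P^-=[0.0634]  H_jac=[1.7641]  S=[0.5174]  K=[0.2163]  nu=[-2.4380]  x^+=[0.3548]  P^+=[0.0392]

H_jac[0,0] = 1.7641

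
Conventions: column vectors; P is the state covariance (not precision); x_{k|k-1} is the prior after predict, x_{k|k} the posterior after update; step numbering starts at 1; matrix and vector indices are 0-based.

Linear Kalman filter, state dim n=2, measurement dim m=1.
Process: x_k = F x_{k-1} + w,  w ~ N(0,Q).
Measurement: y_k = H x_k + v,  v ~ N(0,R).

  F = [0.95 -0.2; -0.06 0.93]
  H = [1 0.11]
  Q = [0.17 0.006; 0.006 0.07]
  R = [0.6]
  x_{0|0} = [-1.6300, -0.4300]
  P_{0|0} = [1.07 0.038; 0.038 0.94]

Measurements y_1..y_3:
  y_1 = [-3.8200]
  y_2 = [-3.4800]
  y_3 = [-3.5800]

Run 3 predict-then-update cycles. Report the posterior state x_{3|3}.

x_post = [-3.3072, 0.4534]

step 1: x^-=[-1.4625, -0.3021]  P^-=[1.1588 -0.1958; -0.1958 0.8826]  S=[1.7264]  K=[0.6588; -0.0572]  nu=[-2.3243]  x^+=[-2.9936, -0.1692]  P^+=[0.4096 -0.1308; -0.1308 0.8770]
step 2: x^-=[-2.8101, 0.0223]  P^-=[0.6245 -0.2976; -0.2976 0.8446]  S=[1.1692]  K=[0.5061; -0.1750]  nu=[-0.6724]  x^+=[-3.1504, 0.1400]  P^+=[0.3250 -0.1940; -0.1940 0.8087]
step 3: x^-=[-3.0208, 0.3192]  P^-=[0.5694 -0.3367; -0.3367 0.7923]  S=[1.1049]  K=[0.4818; -0.2258]  nu=[-0.5943]  x^+=[-3.3072, 0.4534]  P^+=[0.3129 -0.2165; -0.2165 0.7359]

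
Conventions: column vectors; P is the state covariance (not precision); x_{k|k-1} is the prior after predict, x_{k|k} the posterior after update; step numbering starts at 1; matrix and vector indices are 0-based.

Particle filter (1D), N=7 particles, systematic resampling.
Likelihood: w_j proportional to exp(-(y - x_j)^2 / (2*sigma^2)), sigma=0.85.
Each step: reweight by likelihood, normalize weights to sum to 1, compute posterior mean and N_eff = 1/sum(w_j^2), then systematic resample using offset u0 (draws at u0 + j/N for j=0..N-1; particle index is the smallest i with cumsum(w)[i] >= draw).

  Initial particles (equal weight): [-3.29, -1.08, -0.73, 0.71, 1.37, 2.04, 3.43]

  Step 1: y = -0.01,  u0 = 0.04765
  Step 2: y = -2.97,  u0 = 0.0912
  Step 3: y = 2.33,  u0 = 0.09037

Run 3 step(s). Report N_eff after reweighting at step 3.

N_eff = 4.1761

step 1: w=[0.0003, 0.2084, 0.3215, 0.3215, 0.1232, 0.0251, 0.0001]  mean=-0.0119  Neff=3.7607  idx=[1, 1, 2, 2, 3, 3, 4]
step 2: w=[0.3653, 0.3653, 0.1343, 0.1343, 0.0004, 0.0004, 0.0000]  mean=-0.9846  Neff=3.3007  idx=[0, 0, 1, 1, 1, 2, 3]
step 3: w=[0.0686, 0.0686, 0.0686, 0.0686, 0.0686, 0.3286, 0.3286]  mean=-0.8500  Neff=4.1761  idx=[1, 3, 5, 5, 5, 6, 6]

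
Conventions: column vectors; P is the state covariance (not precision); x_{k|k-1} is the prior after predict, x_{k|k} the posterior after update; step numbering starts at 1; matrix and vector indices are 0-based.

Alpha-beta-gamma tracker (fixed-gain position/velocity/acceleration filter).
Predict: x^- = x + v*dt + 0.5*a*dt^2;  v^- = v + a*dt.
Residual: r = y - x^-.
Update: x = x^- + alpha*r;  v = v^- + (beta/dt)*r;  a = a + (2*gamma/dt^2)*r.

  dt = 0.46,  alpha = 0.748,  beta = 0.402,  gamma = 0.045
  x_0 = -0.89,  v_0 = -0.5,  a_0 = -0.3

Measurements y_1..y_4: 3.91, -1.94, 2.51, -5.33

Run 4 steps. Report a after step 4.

a_post = -2.7608

step 1: x_pred=-1.1517  r=5.0617  x^+=2.6344  v^+=3.7855  a^+=1.8529
step 2: x_pred=4.5718  r=-6.5118  x^+=-0.2990  v^+=-1.0529  a^+=-0.9168
step 3: x_pred=-0.8804  r=3.3904  x^+=1.6556  v^+=1.4883  a^+=0.5253
step 4: x_pred=2.3958  r=-7.7258  x^+=-3.3831  v^+=-5.0218  a^+=-2.7608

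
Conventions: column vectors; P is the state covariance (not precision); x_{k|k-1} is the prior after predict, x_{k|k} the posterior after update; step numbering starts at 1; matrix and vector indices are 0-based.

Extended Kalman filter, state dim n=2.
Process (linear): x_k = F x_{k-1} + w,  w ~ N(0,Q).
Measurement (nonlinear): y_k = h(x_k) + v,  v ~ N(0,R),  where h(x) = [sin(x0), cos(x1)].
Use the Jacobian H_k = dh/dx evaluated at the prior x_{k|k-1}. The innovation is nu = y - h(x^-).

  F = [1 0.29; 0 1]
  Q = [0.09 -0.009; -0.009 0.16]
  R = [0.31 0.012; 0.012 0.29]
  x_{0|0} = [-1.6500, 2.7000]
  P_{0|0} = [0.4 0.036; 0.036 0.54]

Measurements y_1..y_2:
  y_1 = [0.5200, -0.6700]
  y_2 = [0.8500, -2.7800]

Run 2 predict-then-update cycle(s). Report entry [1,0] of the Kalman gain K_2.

step 1: x^-=[-0.8670, 2.7000]  P^-=[0.5563 0.1836; 0.1836 0.7000]  H_jac=[0.6471 0.0000; 0.0000 -0.4274]  S=[0.5430 -0.0388; -0.0388 0.4179]  K=[0.6539 -0.1271; 0.1688 -0.7003]  nu=[1.2824, 0.2341]  x^+=[-0.0581, 2.7526]  P^+=[0.3109 0.0679; 0.0679 0.4704]
step 2: x^-=[0.7401, 2.7526]  P^-=[0.4798 0.1953; 0.1953 0.6304]  H_jac=[0.7384 0.0000; 0.0000 -0.3793]  S=[0.5716 -0.0427; -0.0427 0.3807]  K=[0.6104 -0.1261; 0.2071 -0.6049]  nu=[0.1756, -1.8547]  x^+=[1.0812, 3.9108]  P^+=[0.2542 0.0771; 0.0771 0.4559]

K[1,0] = 0.2071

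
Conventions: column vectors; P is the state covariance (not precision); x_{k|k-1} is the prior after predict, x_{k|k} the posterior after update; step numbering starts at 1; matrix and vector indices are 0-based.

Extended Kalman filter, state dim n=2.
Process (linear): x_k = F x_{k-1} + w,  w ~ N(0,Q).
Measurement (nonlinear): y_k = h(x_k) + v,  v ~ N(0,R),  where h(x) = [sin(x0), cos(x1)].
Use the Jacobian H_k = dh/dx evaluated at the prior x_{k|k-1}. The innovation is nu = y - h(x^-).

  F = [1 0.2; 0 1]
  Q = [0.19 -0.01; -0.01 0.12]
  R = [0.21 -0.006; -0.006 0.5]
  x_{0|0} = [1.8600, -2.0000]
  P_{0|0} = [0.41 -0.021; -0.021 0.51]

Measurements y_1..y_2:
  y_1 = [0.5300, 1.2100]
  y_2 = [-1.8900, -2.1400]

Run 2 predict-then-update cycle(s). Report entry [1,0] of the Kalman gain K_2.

step 1: x^-=[1.4600, -2.0000]  P^-=[0.6120 0.0710; 0.0710 0.6300]  H_jac=[0.1106 0.0000; 0.0000 0.9093]  S=[0.2175 0.0011; 0.0011 1.0209]  K=[0.3108 0.0629; 0.0332 0.5611]  nu=[-0.4639, 1.6261]  x^+=[1.4181, -1.1030]  P^+=[0.5869 0.0325; 0.0325 0.3083]
step 2: x^-=[1.1975, -1.1030]  P^-=[0.8023 0.0842; 0.0842 0.4283]  H_jac=[0.3647 0.0000; 0.0000 0.8925]  S=[0.3167 0.0214; 0.0214 0.8412]  K=[0.9194 0.0659; 0.0664 0.4528]  nu=[-2.8211, -2.5910]  x^+=[-1.5670, -2.4632]  P^+=[0.5283 0.0308; 0.0308 0.2532]

K[1,0] = 0.0664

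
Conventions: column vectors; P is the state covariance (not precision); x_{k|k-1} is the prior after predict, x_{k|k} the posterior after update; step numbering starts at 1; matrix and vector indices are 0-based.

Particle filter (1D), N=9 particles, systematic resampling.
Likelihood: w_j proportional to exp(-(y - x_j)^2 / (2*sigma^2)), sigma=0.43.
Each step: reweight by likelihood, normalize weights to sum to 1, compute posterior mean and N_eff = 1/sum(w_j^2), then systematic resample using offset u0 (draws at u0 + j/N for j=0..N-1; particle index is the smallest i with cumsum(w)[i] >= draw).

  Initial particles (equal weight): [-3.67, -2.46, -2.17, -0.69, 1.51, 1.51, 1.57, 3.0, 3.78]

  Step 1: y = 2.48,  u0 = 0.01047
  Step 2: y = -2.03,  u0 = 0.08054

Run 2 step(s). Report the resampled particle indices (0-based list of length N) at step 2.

resampled_idx = [0, 0, 0, 1, 1, 1, 1, 2, 3]

step 1: w=[0.0000, 0.0000, 0.0000, 0.0000, 0.1040, 0.1040, 0.1411, 0.6373, 0.0137]  mean=2.4992  Neff=2.2329  idx=[4, 5, 6, 6, 7, 7, 7, 7, 7]
step 2: w=[0.3805, 0.3805, 0.1195, 0.1195, 0.0000, 0.0000, 0.0000, 0.0000, 0.0000]  mean=1.5243  Neff=3.1432  idx=[0, 0, 0, 1, 1, 1, 1, 2, 3]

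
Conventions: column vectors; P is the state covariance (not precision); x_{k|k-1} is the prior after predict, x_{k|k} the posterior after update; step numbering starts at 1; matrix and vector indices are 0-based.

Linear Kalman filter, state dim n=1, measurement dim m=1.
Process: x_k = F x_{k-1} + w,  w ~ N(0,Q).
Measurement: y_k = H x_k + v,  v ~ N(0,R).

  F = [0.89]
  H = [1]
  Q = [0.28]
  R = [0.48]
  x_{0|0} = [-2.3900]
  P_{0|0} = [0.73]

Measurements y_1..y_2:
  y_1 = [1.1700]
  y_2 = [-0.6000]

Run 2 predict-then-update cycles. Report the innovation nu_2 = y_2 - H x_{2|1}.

innov = [-0.5888]

step 1: x^-=[-2.1271]  P^-=[0.8582]  S=[1.3382]  K=[0.6413]  nu=[3.2971]  x^+=[-0.0126]  P^+=[0.3078]
step 2: x^-=[-0.0112]  P^-=[0.5238]  S=[1.0038]  K=[0.5218]  nu=[-0.5888]  x^+=[-0.3185]  P^+=[0.2505]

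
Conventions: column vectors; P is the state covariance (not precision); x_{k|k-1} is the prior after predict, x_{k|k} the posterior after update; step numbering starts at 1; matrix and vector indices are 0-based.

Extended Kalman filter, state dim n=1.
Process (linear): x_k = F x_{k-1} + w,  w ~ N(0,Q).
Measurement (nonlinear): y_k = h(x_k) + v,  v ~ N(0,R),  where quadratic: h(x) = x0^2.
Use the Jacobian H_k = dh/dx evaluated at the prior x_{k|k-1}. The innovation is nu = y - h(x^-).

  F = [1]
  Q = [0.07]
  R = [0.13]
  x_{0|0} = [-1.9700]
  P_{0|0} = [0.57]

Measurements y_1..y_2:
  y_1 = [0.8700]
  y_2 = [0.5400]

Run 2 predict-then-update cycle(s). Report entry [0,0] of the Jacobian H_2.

H_jac[0,0] = -2.4314

step 1: x^-=[-1.9700]  P^-=[0.6400]  H_jac=[-3.9400]  S=[10.0651]  K=[-0.2505]  nu=[-3.0109]  x^+=[-1.2157]  P^+=[0.0083]
step 2: x^-=[-1.2157]  P^-=[0.0783]  H_jac=[-2.4314]  S=[0.5927]  K=[-0.3211]  nu=[-0.9379]  x^+=[-0.9145]  P^+=[0.0172]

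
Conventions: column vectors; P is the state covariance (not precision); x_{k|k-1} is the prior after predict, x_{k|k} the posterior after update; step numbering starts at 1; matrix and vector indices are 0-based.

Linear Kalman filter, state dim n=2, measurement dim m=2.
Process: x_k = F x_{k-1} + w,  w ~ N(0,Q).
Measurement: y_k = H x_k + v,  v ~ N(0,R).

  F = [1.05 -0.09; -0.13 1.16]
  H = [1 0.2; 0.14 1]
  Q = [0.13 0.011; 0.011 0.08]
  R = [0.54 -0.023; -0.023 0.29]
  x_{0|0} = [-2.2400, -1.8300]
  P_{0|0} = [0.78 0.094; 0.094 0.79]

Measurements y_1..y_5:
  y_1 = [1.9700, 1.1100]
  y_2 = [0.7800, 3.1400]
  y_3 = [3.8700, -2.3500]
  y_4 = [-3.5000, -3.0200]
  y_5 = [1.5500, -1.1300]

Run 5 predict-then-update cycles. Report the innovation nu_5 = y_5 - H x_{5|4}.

step 1: x^-=[-2.1873, -1.8316]  P^-=[0.9786 -0.0624; -0.0624 1.1279]  S=[1.5388 0.2755; 0.2755 1.4196]  K=[0.6407 -0.0717; -0.0363 0.7954]  nu=[4.5236, 3.2478]  x^+=[0.4780, 0.5874]  P^+=[0.3650 -0.0866; -0.0866 0.2436]
step 2: x^-=[0.4490, 0.6193]  P^-=[0.5507 -0.1708; -0.1708 0.4401]  S=[1.0400 -0.0334; -0.0334 0.6931]  K=[0.4931 -0.1114; -0.0604 0.5976]  nu=[0.2072, 2.4579]  x^+=[0.2774, 2.0756]  P^+=[0.2856 -0.0836; -0.0836 0.1864]
step 3: x^-=[0.1045, 2.3716]  P^-=[0.4621 -0.1503; -0.1503 0.3609]  S=[0.9565 -0.0406; -0.0406 0.6178]  K=[0.4471 -0.1091; -0.0585 0.5462]  nu=[3.2912, -4.7362]  x^+=[2.0928, -0.4076]  P^+=[0.2596 -0.0783; -0.0783 0.1707]
step 4: x^-=[2.2341, -0.7449]  P^-=[0.4324 -0.1385; -0.1385 0.3377]  S=[0.9305 -0.0373; -0.0373 0.5974]  K=[0.4308 -0.1036; -0.0550 0.5294]  nu=[-5.5851, -2.5879]  x^+=[0.0964, -1.8074]  P^+=[0.2500 -0.0750; -0.0750 0.1653]
step 5: x^-=[0.2639, -2.1092]  P^-=[0.4211 -0.1326; -0.1326 0.3292]  S=[0.9213 -0.0345; -0.0345 0.5904]  K=[0.4246 -0.0999; -0.0528 0.5232]  nu=[1.7080, 0.9422]  x^+=[0.8950, -1.7065]  P^+=[0.2462 -0.0732; -0.0732 0.1632]

innov = [1.7080, 0.9422]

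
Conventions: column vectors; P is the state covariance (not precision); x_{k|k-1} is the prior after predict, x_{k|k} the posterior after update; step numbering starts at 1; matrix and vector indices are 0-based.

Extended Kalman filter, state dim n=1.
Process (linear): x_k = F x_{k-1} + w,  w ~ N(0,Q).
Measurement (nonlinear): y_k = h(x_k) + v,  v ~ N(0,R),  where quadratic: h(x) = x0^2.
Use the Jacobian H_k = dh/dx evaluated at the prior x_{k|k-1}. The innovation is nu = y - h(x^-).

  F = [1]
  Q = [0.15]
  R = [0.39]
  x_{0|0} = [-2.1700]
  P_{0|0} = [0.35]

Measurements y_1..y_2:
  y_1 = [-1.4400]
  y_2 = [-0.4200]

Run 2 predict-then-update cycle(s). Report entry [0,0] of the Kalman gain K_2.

step 1: x^-=[-2.1700]  P^-=[0.5000]  H_jac=[-4.3400]  S=[9.8078]  K=[-0.2213]  nu=[-6.1489]  x^+=[-0.8095]  P^+=[0.0199]
step 2: x^-=[-0.8095]  P^-=[0.1699]  H_jac=[-1.6191]  S=[0.8353]  K=[-0.3293]  nu=[-1.0754]  x^+=[-0.4555]  P^+=[0.0793]

K[0,0] = -0.3293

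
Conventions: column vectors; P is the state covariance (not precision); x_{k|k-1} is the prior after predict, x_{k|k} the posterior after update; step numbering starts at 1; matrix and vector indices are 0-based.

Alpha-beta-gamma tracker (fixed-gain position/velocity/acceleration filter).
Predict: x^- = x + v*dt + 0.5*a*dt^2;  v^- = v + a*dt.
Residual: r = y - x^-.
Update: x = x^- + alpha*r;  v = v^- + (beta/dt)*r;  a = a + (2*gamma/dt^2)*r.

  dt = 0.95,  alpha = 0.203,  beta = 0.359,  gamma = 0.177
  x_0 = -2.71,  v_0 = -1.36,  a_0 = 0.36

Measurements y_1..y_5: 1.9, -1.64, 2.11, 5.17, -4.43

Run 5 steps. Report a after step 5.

step 1: x_pred=-3.8396  r=5.7395  x^+=-2.6744  v^+=1.1509  a^+=2.6113
step 2: x_pred=-0.4027  r=-1.2373  x^+=-0.6539  v^+=3.1641  a^+=2.1260
step 3: x_pred=3.3114  r=-1.2014  x^+=3.0675  v^+=4.7298  a^+=1.6547
step 4: x_pred=8.3075  r=-3.1375  x^+=7.6706  v^+=5.1161  a^+=0.4241
step 5: x_pred=12.7223  r=-17.1523  x^+=9.2404  v^+=-0.9628  a^+=-6.3038

a_post = -6.3038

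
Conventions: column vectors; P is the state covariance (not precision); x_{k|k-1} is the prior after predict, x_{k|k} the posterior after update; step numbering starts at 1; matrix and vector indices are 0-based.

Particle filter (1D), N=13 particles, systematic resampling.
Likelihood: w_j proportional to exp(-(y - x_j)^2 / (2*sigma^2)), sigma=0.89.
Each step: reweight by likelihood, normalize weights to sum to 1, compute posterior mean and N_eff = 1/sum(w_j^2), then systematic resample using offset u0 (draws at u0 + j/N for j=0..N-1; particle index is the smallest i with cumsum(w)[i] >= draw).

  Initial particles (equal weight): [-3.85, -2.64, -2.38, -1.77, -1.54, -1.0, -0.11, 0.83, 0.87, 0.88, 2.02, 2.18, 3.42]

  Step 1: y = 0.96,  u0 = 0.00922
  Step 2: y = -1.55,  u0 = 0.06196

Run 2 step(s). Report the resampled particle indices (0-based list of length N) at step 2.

step 1: w=[0.0000, 0.0001, 0.0002, 0.0020, 0.0043, 0.0197, 0.1082, 0.2204, 0.2217, 0.2219, 0.1096, 0.0871, 0.0049]  mean=0.9566  Neff=5.5964  idx=[5, 6, 7, 7, 7, 8, 8, 8, 9, 9, 9, 10, 11]
step 2: w=[0.6224, 0.2035, 0.0211, 0.0211, 0.0211, 0.0187, 0.0187, 0.0187, 0.0181, 0.0181, 0.0181, 0.0002, 0.0001]  mean=-0.4949  Neff=2.3138  idx=[0, 0, 0, 0, 0, 0, 0, 0, 1, 1, 2, 6, 10]

resampled_idx = [0, 0, 0, 0, 0, 0, 0, 0, 1, 1, 2, 6, 10]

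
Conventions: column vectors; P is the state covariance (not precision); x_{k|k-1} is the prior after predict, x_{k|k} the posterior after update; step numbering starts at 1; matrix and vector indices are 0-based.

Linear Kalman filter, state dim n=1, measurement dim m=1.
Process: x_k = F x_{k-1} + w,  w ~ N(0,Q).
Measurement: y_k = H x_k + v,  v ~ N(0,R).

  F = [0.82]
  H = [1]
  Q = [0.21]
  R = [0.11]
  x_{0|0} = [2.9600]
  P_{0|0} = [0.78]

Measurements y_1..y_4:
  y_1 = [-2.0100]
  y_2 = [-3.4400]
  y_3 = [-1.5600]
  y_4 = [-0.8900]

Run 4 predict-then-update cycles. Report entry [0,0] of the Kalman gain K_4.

K[0,0] = 0.7044

step 1: x^-=[2.4272]  P^-=[0.7345]  S=[0.8445]  K=[0.8697]  nu=[-4.4372]  x^+=[-1.4320]  P^+=[0.0957]
step 2: x^-=[-1.1743]  P^-=[0.2743]  S=[0.3843]  K=[0.7138]  nu=[-2.2657]  x^+=[-2.7915]  P^+=[0.0785]
step 3: x^-=[-2.2890]  P^-=[0.2628]  S=[0.3728]  K=[0.7049]  nu=[0.7290]  x^+=[-1.7751]  P^+=[0.0775]
step 4: x^-=[-1.4556]  P^-=[0.2621]  S=[0.3721]  K=[0.7044]  nu=[0.5656]  x^+=[-1.0572]  P^+=[0.0775]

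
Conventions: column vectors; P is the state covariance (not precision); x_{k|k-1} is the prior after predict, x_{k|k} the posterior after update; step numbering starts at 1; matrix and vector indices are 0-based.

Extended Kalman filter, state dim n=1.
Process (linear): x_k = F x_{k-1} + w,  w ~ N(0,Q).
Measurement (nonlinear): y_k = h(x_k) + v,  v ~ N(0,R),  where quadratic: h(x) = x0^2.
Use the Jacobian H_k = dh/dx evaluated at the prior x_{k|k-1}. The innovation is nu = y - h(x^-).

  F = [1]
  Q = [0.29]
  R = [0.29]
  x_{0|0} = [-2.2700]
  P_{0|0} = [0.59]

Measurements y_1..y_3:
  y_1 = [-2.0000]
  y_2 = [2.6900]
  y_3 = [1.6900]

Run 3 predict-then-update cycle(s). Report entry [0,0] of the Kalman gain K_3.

K[0,0] = -0.2688

step 1: x^-=[-2.2700]  P^-=[0.8800]  H_jac=[-4.5400]  S=[18.4282]  K=[-0.2168]  nu=[-7.1529]  x^+=[-0.7193]  P^+=[0.0138]
step 2: x^-=[-0.7193]  P^-=[0.3038]  H_jac=[-1.4385]  S=[0.9188]  K=[-0.4757]  nu=[2.1727]  x^+=[-1.7529]  P^+=[0.0959]
step 3: x^-=[-1.7529]  P^-=[0.3859]  H_jac=[-3.5058]  S=[5.0329]  K=[-0.2688]  nu=[-1.3826]  x^+=[-1.3812]  P^+=[0.0222]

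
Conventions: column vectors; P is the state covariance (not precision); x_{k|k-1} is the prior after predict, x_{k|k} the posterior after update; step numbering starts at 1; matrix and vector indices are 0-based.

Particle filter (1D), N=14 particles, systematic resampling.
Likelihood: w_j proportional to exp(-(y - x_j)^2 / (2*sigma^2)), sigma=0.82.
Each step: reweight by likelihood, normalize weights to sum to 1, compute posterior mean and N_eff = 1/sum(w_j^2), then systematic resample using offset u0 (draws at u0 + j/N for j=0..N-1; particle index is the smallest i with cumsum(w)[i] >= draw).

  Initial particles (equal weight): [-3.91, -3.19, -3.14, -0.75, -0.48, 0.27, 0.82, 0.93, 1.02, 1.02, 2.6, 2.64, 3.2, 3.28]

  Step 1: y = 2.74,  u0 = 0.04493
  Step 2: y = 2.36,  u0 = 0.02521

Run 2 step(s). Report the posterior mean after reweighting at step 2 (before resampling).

step 1: w=[0.0000, 0.0000, 0.0000, 0.0000, 0.0001, 0.0027, 0.0160, 0.0218, 0.0275, 0.0275, 0.2450, 0.2468, 0.2124, 0.2001]  mean=2.7148  Neff=4.7997  idx=[8, 10, 10, 10, 10, 11, 11, 11, 12, 12, 12, 13, 13, 13]
step 2: w=[0.0255, 0.0930, 0.0930, 0.0930, 0.0930, 0.0916, 0.0916, 0.0916, 0.0575, 0.0575, 0.0575, 0.0517, 0.0517, 0.0517]  mean=2.7796  Neff=12.7604  idx=[0, 1, 2, 3, 4, 4, 5, 6, 7, 7, 9, 10, 11, 13]

post_mean = 2.7796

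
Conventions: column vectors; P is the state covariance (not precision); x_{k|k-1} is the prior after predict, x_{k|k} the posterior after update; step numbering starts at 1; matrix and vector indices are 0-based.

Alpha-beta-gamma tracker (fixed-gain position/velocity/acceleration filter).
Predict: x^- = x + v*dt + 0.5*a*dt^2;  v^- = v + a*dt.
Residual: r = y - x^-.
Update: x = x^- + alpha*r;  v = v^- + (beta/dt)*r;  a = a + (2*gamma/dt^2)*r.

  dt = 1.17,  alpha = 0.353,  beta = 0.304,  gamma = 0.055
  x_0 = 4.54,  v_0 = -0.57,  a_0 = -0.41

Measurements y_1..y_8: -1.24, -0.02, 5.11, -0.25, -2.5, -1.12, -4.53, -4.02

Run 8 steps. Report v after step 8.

step 1: x_pred=3.5925  r=-4.8325  x^+=1.8866  v^+=-2.3053  a^+=-0.7983
step 2: x_pred=-1.3570  r=1.3370  x^+=-0.8851  v^+=-2.8920  a^+=-0.6909
step 3: x_pred=-4.7415  r=9.8515  x^+=-1.2639  v^+=-1.1406  a^+=0.1008
step 4: x_pred=-2.5294  r=2.2794  x^+=-1.7248  v^+=-0.4304  a^+=0.2839
step 5: x_pred=-2.0341  r=-0.4659  x^+=-2.1986  v^+=-0.2193  a^+=0.2465
step 6: x_pred=-2.2864  r=1.1664  x^+=-1.8747  v^+=0.3721  a^+=0.3402
step 7: x_pred=-1.2064  r=-3.3236  x^+=-2.3796  v^+=-0.0934  a^+=0.0731
step 8: x_pred=-2.4388  r=-1.5812  x^+=-2.9970  v^+=-0.4186  a^+=-0.0539

v_post = -0.4186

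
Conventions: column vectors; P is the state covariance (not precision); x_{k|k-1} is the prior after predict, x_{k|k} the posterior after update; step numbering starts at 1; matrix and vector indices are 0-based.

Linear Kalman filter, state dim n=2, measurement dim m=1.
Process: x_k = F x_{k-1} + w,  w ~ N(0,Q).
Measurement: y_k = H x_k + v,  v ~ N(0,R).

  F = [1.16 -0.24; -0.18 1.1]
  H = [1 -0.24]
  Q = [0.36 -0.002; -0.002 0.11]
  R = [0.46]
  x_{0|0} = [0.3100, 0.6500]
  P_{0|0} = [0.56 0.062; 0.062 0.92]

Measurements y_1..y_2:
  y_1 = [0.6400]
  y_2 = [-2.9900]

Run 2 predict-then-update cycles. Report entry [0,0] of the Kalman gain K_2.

K[0,0] = 0.5941

step 1: x^-=[0.2036, 0.6592]  P^-=[1.1320 -0.2800; -0.2800 1.2168]  S=[1.7965]  K=[0.6675; -0.3184]  nu=[0.5946]  x^+=[0.6005, 0.4699]  P^+=[0.3315 0.1018; 0.1018 1.0346]
step 2: x^-=[0.5838, 0.4088]  P^-=[0.8090 -0.2100; -0.2100 1.3323]  S=[1.4465]  K=[0.5941; -0.3662]  nu=[-3.4757]  x^+=[-1.4811, 1.6817]  P^+=[0.2984 0.1047; 0.1047 1.1383]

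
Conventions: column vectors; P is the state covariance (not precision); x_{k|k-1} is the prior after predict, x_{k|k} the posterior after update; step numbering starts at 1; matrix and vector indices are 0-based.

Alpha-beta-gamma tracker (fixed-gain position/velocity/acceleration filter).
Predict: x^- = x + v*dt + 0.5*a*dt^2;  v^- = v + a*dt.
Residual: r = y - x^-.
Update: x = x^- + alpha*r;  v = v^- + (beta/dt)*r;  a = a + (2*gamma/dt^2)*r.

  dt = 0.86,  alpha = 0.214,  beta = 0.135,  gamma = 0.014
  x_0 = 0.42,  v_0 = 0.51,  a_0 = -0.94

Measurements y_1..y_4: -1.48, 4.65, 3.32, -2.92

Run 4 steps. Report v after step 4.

v_post = -1.6696

step 1: x_pred=0.5110  r=-1.9910  x^+=0.0849  v^+=-0.6109  a^+=-1.0154
step 2: x_pred=-0.8160  r=5.4660  x^+=0.3537  v^+=-0.6261  a^+=-0.8084
step 3: x_pred=-0.4837  r=3.8037  x^+=0.3303  v^+=-0.7243  a^+=-0.6644
step 4: x_pred=-0.5383  r=-2.3817  x^+=-1.0480  v^+=-1.6696  a^+=-0.7546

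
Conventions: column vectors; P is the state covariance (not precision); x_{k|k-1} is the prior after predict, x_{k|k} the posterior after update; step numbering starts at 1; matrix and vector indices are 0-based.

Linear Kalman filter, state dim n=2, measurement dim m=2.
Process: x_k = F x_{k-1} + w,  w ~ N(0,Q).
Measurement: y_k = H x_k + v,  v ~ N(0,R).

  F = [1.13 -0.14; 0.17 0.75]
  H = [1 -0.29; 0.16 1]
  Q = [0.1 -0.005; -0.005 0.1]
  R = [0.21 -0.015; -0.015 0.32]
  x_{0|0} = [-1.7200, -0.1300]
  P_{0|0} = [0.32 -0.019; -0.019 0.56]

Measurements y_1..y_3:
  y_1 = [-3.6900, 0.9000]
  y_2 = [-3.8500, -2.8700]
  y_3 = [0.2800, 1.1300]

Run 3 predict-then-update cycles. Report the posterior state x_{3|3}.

x_post = [-1.7238, -0.4914]

step 1: x^-=[-1.9254, -0.3899]  P^-=[0.5256 -0.0180; -0.0180 0.4194]  S=[0.7813 -0.0697; -0.0697 0.7471]  K=[0.6931 0.1531; -0.1300 0.5454]  nu=[-1.8777, 1.5980]  x^+=[-2.9820, 0.7258]  P^+=[0.1476 0.0150; 0.0150 0.1741]
step 2: x^-=[-3.4713, 0.0374]  P^-=[0.2871 0.0174; 0.0174 0.2060]  S=[0.5043 -0.0122; -0.0122 0.5389]  K=[0.5624 0.1303; -0.0746 0.3857]  nu=[-0.3679, -2.3520]  x^+=[-3.9846, -0.8424]  P^+=[0.1202 0.0140; 0.0140 0.1223]
step 3: x^-=[-4.3847, -1.3092]  P^-=[0.2515 0.0168; 0.0168 0.1758]  S=[0.4665 -0.0097; -0.0097 0.5077]  K=[0.5312 0.1225; -0.0660 0.3504]  nu=[4.2850, 3.1407]  x^+=[-1.7238, -0.4914]  P^+=[0.1135 0.0131; 0.0131 0.1110]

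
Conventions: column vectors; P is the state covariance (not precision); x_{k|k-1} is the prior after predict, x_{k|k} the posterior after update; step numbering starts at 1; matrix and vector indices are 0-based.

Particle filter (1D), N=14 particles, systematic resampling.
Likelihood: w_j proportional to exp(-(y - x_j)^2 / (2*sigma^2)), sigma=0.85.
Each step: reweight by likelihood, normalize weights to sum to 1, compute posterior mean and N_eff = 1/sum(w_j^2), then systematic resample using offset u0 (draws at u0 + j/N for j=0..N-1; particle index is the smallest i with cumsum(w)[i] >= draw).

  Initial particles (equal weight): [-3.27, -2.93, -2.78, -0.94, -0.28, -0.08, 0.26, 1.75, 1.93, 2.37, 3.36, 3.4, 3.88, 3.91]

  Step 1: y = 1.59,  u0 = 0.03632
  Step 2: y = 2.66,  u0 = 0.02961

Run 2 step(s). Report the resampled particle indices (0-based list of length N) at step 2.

resampled_idx = [2, 3, 4, 5, 6, 7, 8, 9, 10, 10, 11, 12, 12, 13]

step 1: w=[0.0000, 0.0000, 0.0000, 0.0035, 0.0264, 0.0431, 0.0872, 0.2915, 0.2739, 0.1947, 0.0339, 0.0307, 0.0079, 0.0072]  mean=1.7858  Neff=4.7558  idx=[5, 6, 7, 7, 7, 7, 8, 8, 8, 8, 9, 9, 9, 11]
step 2: w=[0.0006, 0.0022, 0.0659, 0.0659, 0.0659, 0.0659, 0.0808, 0.0808, 0.0808, 0.0808, 0.1102, 0.1102, 0.1102, 0.0800]  mean=2.1407  Neff=11.5882  idx=[2, 3, 4, 5, 6, 7, 8, 9, 10, 10, 11, 12, 12, 13]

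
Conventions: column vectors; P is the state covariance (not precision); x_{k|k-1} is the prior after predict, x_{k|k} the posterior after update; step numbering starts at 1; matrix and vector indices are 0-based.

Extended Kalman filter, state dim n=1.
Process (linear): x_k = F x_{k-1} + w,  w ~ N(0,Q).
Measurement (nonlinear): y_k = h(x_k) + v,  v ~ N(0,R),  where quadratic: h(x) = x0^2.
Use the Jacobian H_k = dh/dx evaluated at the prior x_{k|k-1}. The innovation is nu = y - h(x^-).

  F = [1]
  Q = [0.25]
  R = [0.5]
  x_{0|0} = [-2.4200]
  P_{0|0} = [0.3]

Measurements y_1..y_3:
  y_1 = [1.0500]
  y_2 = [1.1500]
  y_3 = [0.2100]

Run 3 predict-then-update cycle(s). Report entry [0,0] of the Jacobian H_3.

step 1: x^-=[-2.4200]  P^-=[0.5500]  H_jac=[-4.8400]  S=[13.3841]  K=[-0.1989]  nu=[-4.8064]  x^+=[-1.4640]  P^+=[0.0205]
step 2: x^-=[-1.4640]  P^-=[0.2705]  H_jac=[-2.9281]  S=[2.8196]  K=[-0.2810]  nu=[-0.9934]  x^+=[-1.1849]  P^+=[0.0480]
step 3: x^-=[-1.1849]  P^-=[0.2980]  H_jac=[-2.3699]  S=[2.1735]  K=[-0.3249]  nu=[-1.1941]  x^+=[-0.7970]  P^+=[0.0685]

H_jac[0,0] = -2.3699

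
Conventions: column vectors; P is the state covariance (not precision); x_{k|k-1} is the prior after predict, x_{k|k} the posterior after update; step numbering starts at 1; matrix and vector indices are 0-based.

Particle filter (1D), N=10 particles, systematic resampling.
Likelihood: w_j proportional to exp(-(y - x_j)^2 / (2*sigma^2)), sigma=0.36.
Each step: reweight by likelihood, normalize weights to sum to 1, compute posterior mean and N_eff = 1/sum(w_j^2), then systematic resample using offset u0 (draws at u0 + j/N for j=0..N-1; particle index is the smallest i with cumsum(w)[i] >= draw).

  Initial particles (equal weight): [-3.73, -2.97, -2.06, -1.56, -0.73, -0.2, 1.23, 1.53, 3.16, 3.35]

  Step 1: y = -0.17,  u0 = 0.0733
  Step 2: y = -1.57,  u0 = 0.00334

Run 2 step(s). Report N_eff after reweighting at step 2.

N_eff = 2.1772

step 1: w=[0.0000, 0.0000, 0.0000, 0.0004, 0.2301, 0.7690, 0.0004, 0.0000, 0.0000, 0.0000]  mean=-0.3220  Neff=1.5520  idx=[4, 4, 5, 5, 5, 5, 5, 5, 5, 5]
step 2: w=[0.4791, 0.4791, 0.0052, 0.0052, 0.0052, 0.0052, 0.0052, 0.0052, 0.0052, 0.0052]  mean=-0.7079  Neff=2.1772  idx=[0, 0, 0, 0, 0, 1, 1, 1, 1, 1]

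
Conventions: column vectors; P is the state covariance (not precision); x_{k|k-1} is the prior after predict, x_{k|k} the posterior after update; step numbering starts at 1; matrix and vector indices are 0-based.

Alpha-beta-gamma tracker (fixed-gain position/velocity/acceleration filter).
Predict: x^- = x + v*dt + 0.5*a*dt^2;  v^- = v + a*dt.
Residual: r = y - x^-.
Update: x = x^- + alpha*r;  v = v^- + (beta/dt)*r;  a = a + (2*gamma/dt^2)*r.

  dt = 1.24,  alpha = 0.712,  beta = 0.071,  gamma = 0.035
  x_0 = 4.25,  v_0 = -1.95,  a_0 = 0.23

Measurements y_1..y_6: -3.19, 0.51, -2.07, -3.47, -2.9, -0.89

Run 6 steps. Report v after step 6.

step 1: x_pred=2.0088  r=-5.1988  x^+=-1.6927  v^+=-1.9625  a^+=-0.0067
step 2: x_pred=-4.1313  r=4.6413  x^+=-0.8267  v^+=-1.7050  a^+=0.2046
step 3: x_pred=-2.7836  r=0.7136  x^+=-2.2755  v^+=-1.4104  a^+=0.2371
step 4: x_pred=-3.8421  r=0.3721  x^+=-3.5772  v^+=-1.0951  a^+=0.2540
step 5: x_pred=-4.7398  r=1.8398  x^+=-3.4299  v^+=-0.6747  a^+=0.3378
step 6: x_pred=-4.0068  r=3.1168  x^+=-1.7876  v^+=-0.0774  a^+=0.4797

v_post = -0.0774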